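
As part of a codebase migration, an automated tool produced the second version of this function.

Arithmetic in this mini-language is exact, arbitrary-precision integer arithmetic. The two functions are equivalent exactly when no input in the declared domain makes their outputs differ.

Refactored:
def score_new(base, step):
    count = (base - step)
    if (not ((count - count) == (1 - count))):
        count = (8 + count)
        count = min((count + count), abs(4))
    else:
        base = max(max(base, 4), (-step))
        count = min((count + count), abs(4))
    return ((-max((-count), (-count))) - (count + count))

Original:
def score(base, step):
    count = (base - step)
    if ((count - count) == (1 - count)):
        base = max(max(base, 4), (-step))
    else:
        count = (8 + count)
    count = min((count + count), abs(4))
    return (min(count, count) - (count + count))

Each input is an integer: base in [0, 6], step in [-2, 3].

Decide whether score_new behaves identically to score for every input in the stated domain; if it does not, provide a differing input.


The two versions differ — the changes include min/max/abs usage differs, plus constant usage differs, plus boolean connective usage differs, plus statement counts differ, plus arithmetic usage differs.
Spot check at base=1, step=-1 — score: count := 2 | ((count - count) == (1 - count)): false | count := 10 | count := 4 | result -4. score_new: count := 2 | (not ((count - count) == (1 - count))): true | count := 10 | count := 4 | result -4. Both give -4.
Checked all 42 inputs in the declared domain: the outputs agree on every one.
verdict: equivalent


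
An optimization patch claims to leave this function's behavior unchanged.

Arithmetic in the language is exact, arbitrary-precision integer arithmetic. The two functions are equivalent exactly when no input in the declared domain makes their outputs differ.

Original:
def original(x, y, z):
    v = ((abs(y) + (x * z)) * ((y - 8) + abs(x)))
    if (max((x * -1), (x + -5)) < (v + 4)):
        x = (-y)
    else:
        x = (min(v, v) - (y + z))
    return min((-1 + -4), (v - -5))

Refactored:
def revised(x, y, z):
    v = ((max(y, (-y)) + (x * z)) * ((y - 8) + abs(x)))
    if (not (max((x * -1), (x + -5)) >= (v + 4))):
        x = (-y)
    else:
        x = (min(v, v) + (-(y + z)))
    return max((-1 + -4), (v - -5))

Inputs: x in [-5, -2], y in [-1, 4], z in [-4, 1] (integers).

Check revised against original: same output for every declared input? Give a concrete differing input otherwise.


On input x=-5, y=-1, z=-4, original returns -79 while revised returns -5.
verdict: not equivalent; witness: x=-5, y=-1, z=-4


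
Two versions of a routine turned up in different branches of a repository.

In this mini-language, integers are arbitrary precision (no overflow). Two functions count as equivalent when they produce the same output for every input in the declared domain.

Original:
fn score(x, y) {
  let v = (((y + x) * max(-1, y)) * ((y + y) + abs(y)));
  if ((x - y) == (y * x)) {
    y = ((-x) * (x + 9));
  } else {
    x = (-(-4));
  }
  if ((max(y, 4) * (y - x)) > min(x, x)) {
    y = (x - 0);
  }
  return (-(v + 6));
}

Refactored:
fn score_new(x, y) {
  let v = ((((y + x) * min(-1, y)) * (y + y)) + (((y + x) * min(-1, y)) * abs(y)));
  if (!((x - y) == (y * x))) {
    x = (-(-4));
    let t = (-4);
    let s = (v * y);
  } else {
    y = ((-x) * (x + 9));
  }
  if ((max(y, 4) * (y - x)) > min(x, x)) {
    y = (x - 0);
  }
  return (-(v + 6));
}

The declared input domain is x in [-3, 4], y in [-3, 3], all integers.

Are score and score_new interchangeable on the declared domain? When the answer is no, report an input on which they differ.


Not equivalent: x=-3, y=-3 separates them (12 vs 48).
score: v becomes -18; next ((x - y) == (y * x)) evaluates to false; next x becomes 4; next ((max(y, 4) * (y - x)) > min(x, x)) evaluates to false; next final value 12
score_new: v becomes -54; next (!((x - y) == (y * x))) evaluates to true; next x becomes 4; next t becomes -4; next s becomes 162; next ((max(y, 4) * (y - x)) > min(x, x)) evaluates to false; next final value 48
verdict: not equivalent; witness: x=-3, y=-3


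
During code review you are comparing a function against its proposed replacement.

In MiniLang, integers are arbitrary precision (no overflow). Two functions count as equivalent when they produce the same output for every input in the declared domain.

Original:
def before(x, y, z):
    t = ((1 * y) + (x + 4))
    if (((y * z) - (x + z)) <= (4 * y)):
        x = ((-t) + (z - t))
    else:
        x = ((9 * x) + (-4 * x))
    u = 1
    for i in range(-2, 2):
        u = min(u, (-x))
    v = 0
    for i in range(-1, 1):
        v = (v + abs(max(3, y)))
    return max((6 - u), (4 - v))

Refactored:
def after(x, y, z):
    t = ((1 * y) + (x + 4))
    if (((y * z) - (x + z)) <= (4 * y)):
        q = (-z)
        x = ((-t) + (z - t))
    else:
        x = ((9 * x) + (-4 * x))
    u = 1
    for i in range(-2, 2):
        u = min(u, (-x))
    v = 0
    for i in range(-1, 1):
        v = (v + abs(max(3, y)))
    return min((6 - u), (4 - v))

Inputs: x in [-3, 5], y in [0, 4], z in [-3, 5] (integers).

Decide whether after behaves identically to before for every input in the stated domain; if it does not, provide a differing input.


Consider the input x=-3, y=0, z=-3.
before: t := 1 | (((y * z) - (x + z)) <= (4 * y)): false | x := -15 | u := 1 | iter i=-2: | u := 1 | iter i=-1: | u := 1 | iter i=0: | u := 1 | iter i=1: | u := 1 | v := 0 | iter i=-1: | v := 3 | iter i=0: | v := 6 | result 5
after: t := 1 | (((y * z) - (x + z)) <= (4 * y)): false | x := -15 | u := 1 | iter i=-2: | u := 1 | iter i=-1: | u := 1 | iter i=0: | u := 1 | iter i=1: | u := 1 | v := 0 | iter i=-1: | v := 3 | iter i=0: | v := 6 | result -2
5 and -2 differ, so these are not the same function on this domain.
verdict: not equivalent; witness: x=-3, y=0, z=-3


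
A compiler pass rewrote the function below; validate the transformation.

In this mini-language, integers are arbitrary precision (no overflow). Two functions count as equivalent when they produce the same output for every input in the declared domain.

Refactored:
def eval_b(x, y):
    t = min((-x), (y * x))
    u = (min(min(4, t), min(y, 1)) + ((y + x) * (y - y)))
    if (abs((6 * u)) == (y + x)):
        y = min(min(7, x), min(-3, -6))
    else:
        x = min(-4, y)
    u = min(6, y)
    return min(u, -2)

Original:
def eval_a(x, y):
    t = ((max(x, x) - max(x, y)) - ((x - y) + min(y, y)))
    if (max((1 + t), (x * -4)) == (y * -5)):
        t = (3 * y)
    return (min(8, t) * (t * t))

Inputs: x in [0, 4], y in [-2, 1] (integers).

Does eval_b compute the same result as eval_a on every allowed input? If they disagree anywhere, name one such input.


Evaluate both at x=0, y=-2.
eval_a: t := 0 | (max((1 + t), (x * -4)) == (y * -5)): false | result 0
eval_b: t := 0 | u := -2 | (abs((6 * u)) == (y + x)): false | x := -4 | u := -2 | result -2
0 != -2, so the rewrite changes behavior.
verdict: not equivalent; witness: x=0, y=-2


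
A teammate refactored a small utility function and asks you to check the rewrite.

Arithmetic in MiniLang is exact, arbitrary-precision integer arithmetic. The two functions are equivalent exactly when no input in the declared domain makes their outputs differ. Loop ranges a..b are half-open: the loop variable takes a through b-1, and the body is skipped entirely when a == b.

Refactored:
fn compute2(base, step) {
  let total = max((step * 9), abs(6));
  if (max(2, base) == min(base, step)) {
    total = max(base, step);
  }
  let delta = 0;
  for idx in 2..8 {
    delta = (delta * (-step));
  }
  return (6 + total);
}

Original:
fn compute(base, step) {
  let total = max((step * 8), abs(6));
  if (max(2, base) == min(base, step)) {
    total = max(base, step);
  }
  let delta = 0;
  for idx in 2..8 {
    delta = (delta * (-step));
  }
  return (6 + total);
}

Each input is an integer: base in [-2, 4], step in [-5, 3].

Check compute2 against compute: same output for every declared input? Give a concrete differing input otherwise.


Not equivalent: base=-2, step=1 separates them (14 vs 15).
compute: total becomes 8; next (max(2, base) == min(base, step)) evaluates to false; next delta becomes 0; next at idx=2:; next delta becomes 0; next at idx=3:; next delta becomes 0; next at idx=4:; next delta becomes 0; next at idx=5:; next delta becomes 0; next at idx=6:; next delta becomes 0; next at idx=7:; next delta becomes 0; next final value 14
compute2: total becomes 9; next (max(2, base) == min(base, step)) evaluates to false; next delta becomes 0; next at idx=2:; next delta becomes 0; next at idx=3:; next delta becomes 0; next at idx=4:; next delta becomes 0; next at idx=5:; next delta becomes 0; next at idx=6:; next delta becomes 0; next at idx=7:; next delta becomes 0; next final value 15
verdict: not equivalent; witness: base=-2, step=1


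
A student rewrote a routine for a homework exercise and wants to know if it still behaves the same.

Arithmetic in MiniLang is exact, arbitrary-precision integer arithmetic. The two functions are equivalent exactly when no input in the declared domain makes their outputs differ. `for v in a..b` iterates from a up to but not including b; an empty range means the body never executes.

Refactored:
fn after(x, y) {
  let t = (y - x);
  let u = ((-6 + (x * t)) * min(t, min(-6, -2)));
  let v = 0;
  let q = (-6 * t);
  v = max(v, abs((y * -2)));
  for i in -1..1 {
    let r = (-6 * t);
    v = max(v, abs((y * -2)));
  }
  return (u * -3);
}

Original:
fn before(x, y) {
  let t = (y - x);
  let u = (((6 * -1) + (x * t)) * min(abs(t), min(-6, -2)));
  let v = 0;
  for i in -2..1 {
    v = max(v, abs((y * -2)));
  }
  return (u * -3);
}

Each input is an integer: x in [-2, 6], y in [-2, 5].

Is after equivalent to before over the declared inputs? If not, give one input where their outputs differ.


There is a counterexample at x=5, y=-2: -738 on one side, -861 on the other.
before: t := -7 | u := 246 | v := 0 | iter i=-2: | v := 4 | iter i=-1: | v := 4 | iter i=0: | v := 4 | result -738
after: t := -7 | u := 287 | v := 0 | q := 42 | v := 4 | iter i=-1: | r := 42 | v := 4 | iter i=0: | r := 42 | v := 4 | result -861
verdict: not equivalent; witness: x=5, y=-2


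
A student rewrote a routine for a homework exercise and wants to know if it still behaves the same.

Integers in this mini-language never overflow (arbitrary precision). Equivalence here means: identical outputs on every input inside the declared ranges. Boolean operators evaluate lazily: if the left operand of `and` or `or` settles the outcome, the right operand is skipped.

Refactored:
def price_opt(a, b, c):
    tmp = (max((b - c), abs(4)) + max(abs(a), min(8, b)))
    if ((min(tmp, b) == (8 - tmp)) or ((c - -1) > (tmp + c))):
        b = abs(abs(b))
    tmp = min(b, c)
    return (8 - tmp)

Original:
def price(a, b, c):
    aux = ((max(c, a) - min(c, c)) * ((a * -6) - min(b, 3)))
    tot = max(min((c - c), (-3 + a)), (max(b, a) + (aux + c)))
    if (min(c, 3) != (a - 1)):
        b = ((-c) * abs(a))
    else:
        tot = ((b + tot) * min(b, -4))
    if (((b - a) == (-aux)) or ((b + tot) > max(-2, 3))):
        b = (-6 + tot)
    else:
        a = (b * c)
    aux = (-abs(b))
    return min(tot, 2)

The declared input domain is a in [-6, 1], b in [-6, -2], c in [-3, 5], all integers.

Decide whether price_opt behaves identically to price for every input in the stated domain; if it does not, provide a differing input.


Not equivalent: a=-6, b=-6, c=-3 separates them (-9 vs 14).
price: aux = 0; tot = -9; (min(c, 3) != (a - 1)) -> true; b = 18; (((b - a) == (-aux)) or ((b + tot) > max(-2, 3))) -> true; b = -15; aux = -15; return -9
price_opt: tmp = 10; ((min(tmp, b) == (8 - tmp)) or ((c - -1) > (tmp + c))) -> false; tmp = -6; return 14
verdict: not equivalent; witness: a=-6, b=-6, c=-3


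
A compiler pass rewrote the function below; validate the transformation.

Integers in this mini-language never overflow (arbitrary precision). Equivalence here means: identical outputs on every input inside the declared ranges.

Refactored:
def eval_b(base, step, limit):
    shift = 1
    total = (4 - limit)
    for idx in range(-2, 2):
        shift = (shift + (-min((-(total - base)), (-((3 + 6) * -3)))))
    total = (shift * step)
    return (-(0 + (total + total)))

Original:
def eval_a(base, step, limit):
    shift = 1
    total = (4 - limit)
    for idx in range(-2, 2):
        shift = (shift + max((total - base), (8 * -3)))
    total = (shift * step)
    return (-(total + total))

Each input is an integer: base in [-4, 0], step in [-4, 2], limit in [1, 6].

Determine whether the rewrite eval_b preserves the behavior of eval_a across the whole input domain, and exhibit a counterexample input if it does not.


There is a behavioral-looking edit here, yet the outcome never shifts on this domain; all 210 inputs agree.
verdict: equivalent


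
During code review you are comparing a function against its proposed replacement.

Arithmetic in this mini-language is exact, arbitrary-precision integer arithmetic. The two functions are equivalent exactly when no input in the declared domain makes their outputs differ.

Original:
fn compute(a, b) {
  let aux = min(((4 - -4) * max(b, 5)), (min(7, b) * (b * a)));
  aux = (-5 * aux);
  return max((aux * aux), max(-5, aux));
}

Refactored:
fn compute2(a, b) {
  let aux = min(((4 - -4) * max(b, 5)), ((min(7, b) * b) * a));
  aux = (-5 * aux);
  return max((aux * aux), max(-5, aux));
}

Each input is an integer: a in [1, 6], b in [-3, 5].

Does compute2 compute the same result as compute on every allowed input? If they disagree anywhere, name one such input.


Changes here: same computation, different form; the full 54-point sweep finds no disagreement.
verdict: equivalent


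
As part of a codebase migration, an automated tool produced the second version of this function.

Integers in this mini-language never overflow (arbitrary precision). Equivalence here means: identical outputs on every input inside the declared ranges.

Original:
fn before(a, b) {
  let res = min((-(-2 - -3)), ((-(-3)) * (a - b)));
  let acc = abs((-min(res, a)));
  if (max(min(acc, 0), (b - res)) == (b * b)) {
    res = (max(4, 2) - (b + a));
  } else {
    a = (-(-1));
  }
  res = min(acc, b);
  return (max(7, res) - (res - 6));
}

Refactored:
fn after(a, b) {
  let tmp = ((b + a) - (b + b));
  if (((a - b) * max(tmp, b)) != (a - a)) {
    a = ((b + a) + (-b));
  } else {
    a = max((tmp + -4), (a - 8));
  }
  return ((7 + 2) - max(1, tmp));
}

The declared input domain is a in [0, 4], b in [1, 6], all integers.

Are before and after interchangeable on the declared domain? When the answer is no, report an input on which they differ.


These are not equivalent — on a=0, b=1 the outputs split (12 vs 8).
before: res=-3, then acc=3, then (max(min(acc, 0), (b - res)) == (b * b)) is false, then a=1, then res=1, then returns 12
after: tmp=-1, then (((a - b) * max(tmp, b)) != (a - a)) is true, then a=0, then returns 8
verdict: not equivalent; witness: a=0, b=1


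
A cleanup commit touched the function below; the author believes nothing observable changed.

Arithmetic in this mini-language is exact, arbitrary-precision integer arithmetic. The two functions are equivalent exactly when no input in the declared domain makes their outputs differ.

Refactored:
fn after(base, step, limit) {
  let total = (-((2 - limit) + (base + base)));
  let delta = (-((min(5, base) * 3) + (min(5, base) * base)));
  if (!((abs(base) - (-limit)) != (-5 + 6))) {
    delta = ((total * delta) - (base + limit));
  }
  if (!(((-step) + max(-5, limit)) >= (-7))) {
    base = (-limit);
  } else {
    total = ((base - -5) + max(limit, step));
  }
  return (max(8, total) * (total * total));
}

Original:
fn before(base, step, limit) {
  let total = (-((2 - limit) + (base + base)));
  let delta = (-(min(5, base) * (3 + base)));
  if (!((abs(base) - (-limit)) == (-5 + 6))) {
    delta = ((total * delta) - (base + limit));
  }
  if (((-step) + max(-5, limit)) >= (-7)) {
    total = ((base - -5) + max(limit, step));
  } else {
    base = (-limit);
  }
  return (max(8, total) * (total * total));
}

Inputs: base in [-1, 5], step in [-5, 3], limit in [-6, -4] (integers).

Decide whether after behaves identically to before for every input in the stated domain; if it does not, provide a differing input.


The suspicious edit (`((abs(base) - (-limit)) == (-5 + 6))` became `((abs(base) - (-limit)) != (-5 + 6))`) never changes the result for any input inside the declared domain.
Tracing base=-1, step=1, limit=-4: before: total becomes -4; next delta becomes 2; next (!((abs(base) - (-limit)) == (-5 + 6))) evaluates to true; next delta becomes -3; next (((-step) + max(-5, limit)) >= (-7)) evaluates to true; next total becomes 5; next final value 200 | after: total becomes -4; next delta becomes 2; next (!((abs(base) - (-limit)) != (-5 + 6))) evaluates to false; next (!(((-step) + max(-5, limit)) >= (-7))) evaluates to false; next total becomes 5; next final value 200 — matching result 200.
Sweeping the whole domain (189 inputs) finds no disagreement.
verdict: equivalent


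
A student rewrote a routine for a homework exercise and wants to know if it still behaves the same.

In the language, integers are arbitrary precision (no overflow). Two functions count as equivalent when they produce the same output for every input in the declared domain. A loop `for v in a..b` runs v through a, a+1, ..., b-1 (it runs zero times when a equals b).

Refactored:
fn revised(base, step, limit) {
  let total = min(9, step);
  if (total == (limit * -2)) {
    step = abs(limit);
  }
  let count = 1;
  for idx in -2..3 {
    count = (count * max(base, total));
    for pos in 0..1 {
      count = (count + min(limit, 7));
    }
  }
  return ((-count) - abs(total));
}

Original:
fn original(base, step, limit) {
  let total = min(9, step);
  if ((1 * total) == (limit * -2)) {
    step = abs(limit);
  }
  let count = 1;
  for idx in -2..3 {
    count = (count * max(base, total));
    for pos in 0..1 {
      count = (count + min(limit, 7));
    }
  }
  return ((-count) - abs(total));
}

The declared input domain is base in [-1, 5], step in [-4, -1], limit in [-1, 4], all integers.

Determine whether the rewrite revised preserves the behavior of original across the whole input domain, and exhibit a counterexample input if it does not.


Comparing the listings, the differences include: arithmetic usage differs; constant usage differs.
Tracing base=4, step=-2, limit=-1: original: total becomes -2; next ((1 * total) == (limit * -2)) evaluates to false; next count becomes 1; next at idx=-2:; next count becomes 4; next at pos=0:; next count becomes 3; next at idx=-1:; next count becomes 12; next at pos=0:; next count becomes 11; next at idx=0:; next count becomes 44; next at pos=0:; next count becomes 43; next at idx=1:; next count becomes 172; next at pos=0:; next count becomes 171; next at idx=2:; next count becomes 684; next at pos=0:; next count becomes 683; next final value -685 | revised: total becomes -2; next (total == (limit * -2)) evaluates to false; next count becomes 1; next at idx=-2:; next count becomes 4; next at pos=0:; next count becomes 3; next at idx=-1:; next count becomes 12; next at pos=0:; next count becomes 11; next at idx=0:; next count becomes 44; next at pos=0:; next count becomes 43; next at idx=1:; next count becomes 172; next at pos=0:; next count becomes 171; next at idx=2:; next count becomes 684; next at pos=0:; next count becomes 683; next final value -685 — matching result -685.
Across all 168 domain points the two functions coincide.
verdict: equivalent


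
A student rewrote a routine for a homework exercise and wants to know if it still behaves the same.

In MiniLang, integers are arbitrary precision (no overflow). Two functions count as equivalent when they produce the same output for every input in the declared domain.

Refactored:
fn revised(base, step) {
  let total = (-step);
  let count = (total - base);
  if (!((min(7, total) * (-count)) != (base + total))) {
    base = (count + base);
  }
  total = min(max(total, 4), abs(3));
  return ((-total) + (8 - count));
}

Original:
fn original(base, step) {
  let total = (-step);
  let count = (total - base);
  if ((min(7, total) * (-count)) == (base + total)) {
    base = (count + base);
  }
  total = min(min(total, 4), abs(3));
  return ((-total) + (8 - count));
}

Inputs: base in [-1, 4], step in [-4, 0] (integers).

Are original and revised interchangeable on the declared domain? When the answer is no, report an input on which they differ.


The rewrite breaks on base=-1, step=-2, where the results are 3 and 2.
original: total=2, then count=3, then ((min(7, total) * (-count)) == (base + total)) is false, then total=2, then returns 3
revised: total=2, then count=3, then (!((min(7, total) * (-count)) != (base + total))) is false, then total=3, then returns 2
verdict: not equivalent; witness: base=-1, step=-2


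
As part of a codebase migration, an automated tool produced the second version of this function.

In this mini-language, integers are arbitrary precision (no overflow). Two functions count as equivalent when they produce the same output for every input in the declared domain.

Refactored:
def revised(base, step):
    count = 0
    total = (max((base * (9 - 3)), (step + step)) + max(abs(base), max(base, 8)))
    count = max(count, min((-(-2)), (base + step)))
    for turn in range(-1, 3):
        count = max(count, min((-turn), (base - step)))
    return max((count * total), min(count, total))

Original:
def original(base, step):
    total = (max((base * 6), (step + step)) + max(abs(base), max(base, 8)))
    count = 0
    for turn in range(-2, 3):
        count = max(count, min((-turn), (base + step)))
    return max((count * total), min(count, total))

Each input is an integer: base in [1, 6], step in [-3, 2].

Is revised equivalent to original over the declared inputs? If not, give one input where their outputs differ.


Run the pair on base=1, step=-3.
original: total = 14; count = 0; [turn=-2]; count = 0; [turn=-1]; count = 0; [turn=0]; count = 0; [turn=1]; count = 0; [turn=2]; count = 0; return 0
revised: count = 0; total = 14; count = 0; [turn=-1]; count = 1; [turn=0]; count = 1; [turn=1]; count = 1; [turn=2]; count = 1; return 14
0 vs 14 — the two versions disagree here.
verdict: not equivalent; witness: base=1, step=-3


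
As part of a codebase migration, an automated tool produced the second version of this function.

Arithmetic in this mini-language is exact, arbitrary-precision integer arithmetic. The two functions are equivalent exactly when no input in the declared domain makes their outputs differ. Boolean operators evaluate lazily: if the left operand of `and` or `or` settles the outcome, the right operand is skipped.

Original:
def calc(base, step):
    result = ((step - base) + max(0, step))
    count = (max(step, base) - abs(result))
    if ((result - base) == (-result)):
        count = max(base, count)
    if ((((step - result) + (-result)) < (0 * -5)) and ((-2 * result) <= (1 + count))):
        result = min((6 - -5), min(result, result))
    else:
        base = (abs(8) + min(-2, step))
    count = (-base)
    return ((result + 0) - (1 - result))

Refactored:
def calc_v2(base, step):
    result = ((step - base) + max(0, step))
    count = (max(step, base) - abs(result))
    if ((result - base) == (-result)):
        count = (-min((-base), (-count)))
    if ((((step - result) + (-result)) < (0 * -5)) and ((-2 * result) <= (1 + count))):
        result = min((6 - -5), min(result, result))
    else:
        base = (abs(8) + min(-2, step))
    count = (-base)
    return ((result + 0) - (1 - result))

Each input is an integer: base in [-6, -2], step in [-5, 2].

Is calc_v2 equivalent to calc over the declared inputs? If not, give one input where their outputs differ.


Reading the diff, among the changes: min/max/abs usage differs.
As a probe, take base=-5, step=-5: calc runs result := 0 | count := -5 | ((result - base) == (-result)): false | ((((step - result) + (-result)) < (0 * -5)) and ((-2 * result) <= (1 + count))): false | base := 3 | count := -3 | result -1; calc_v2 runs result := 0 | count := -5 | ((result - base) == (-result)): false | ((((step - result) + (-result)) < (0 * -5)) and ((-2 * result) <= (1 + count))): false | base := 3 | count := -3 | result -1; both end at -1.
Checked all 40 inputs in the declared domain: the outputs agree on every one.
verdict: equivalent


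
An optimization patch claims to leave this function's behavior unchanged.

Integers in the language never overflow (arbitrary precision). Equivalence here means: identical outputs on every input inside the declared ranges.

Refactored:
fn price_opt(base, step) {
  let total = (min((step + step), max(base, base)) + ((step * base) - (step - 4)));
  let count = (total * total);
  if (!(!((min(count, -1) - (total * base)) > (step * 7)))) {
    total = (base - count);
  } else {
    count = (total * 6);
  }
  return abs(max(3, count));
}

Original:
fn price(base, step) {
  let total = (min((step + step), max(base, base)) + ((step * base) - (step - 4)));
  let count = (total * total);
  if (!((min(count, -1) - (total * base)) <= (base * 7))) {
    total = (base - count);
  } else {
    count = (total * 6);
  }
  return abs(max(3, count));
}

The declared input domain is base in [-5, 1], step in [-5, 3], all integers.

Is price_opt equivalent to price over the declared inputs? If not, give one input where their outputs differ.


There is a counterexample at base=-4, step=1: 25 on one side, 3 on the other.
price: total=-5, then count=25, then (!((min(count, -1) - (total * base)) <= (base * 7))) is true, then total=-29, then returns 25
price_opt: total=-5, then count=25, then (!(!((min(count, -1) - (total * base)) > (step * 7)))) is false, then count=-30, then returns 3
verdict: not equivalent; witness: base=-4, step=1


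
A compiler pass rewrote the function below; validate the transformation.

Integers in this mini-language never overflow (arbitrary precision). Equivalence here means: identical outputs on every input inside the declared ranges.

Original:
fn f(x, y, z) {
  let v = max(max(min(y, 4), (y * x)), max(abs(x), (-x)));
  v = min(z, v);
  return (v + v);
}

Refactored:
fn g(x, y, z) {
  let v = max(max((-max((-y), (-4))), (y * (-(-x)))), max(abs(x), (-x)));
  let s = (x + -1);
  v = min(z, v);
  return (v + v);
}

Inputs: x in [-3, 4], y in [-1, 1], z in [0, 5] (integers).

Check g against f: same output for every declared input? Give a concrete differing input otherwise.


Behavior is preserved: although arithmetic usage differs, plus constant usage differs, plus statement counts differ, plus min/max/abs usage differs, plus local variable names differ, the outputs never diverge.
Spot check at x=0, y=-1, z=3 — f: v=0, then v=0, then returns 0. g: v=0, then s=-1, then v=0, then returns 0. Both give 0.
Across all 144 domain points the two functions coincide.
verdict: equivalent


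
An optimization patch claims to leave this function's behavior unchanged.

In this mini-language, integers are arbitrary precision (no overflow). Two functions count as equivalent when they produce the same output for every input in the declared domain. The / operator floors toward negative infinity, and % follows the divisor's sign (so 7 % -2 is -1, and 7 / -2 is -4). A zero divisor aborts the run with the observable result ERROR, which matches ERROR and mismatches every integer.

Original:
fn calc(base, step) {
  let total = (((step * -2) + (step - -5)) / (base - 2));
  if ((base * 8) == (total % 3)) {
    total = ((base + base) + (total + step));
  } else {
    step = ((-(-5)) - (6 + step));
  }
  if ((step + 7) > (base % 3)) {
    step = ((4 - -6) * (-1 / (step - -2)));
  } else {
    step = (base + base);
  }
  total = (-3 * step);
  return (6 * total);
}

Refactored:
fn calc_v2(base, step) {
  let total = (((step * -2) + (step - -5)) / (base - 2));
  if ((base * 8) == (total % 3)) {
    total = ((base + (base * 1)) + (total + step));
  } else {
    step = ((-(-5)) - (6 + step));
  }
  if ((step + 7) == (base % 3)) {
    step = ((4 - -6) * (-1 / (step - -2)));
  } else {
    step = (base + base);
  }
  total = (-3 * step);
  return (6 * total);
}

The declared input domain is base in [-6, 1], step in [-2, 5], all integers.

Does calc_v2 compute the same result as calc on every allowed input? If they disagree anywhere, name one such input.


Evaluate both at base=-6, step=-2.
calc: total=-1, then ((base * 8) == (total % 3)) is false, then step=1, then ((step + 7) > (base % 3)) is true, then step=-10, then total=30, then returns 180
calc_v2: total=-1, then ((base * 8) == (total % 3)) is false, then step=1, then ((step + 7) == (base % 3)) is false, then step=-12, then total=36, then returns 216
180 vs 216 — the two versions disagree here.
verdict: not equivalent; witness: base=-6, step=-2


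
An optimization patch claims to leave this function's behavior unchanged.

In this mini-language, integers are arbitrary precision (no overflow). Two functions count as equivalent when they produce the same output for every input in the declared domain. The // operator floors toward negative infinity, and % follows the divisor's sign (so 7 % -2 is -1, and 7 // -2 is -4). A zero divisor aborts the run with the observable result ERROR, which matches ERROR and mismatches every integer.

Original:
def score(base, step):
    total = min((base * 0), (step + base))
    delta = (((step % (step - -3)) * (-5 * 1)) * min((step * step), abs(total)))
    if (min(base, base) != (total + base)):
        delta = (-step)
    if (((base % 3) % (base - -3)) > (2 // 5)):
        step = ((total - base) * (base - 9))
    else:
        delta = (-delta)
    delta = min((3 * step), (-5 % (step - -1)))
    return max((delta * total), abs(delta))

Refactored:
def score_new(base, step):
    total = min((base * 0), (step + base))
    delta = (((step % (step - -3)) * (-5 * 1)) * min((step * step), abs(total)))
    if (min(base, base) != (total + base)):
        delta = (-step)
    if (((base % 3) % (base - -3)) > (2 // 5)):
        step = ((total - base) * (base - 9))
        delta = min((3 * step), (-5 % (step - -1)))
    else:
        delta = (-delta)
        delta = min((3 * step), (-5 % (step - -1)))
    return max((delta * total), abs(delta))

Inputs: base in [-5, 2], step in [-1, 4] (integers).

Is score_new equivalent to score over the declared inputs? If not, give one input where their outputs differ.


Equivalent — the differences include constant usage differs; arithmetic usage differs; statement counts differ; min/max/abs usage differs, yet no declared input distinguishes the two.
Tracing base=1, step=0: score: total = 0; delta = 0; (min(base, base) != (total + base)) -> false; (((base % 3) % (base - -3)) > (2 // 5)) -> true; step = 8; delta = 4; return 4 | score_new: total = 0; delta = 0; (min(base, base) != (total + base)) -> false; (((base % 3) % (base - -3)) > (2 // 5)) -> true; step = 8; delta = 4; return 4 — matching result 4.
Checked all 48 inputs in the declared domain: the outputs agree on every one.
verdict: equivalent


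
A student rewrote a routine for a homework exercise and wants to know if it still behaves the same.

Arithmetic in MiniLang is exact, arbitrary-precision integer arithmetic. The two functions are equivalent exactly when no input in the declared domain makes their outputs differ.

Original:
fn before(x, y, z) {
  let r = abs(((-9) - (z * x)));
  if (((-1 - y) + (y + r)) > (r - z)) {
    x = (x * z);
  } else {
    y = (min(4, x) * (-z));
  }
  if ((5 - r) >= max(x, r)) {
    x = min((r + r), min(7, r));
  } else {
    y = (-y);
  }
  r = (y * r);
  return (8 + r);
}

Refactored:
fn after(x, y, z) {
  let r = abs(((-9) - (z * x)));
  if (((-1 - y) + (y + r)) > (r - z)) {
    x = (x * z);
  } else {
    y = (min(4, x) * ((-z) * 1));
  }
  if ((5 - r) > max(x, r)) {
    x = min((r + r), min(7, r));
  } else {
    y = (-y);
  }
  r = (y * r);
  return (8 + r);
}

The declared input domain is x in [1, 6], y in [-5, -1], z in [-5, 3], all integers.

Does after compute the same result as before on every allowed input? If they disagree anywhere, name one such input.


On input x=4, y=-5, z=-2, before returns 16 while after returns 0.
verdict: not equivalent; witness: x=4, y=-5, z=-2


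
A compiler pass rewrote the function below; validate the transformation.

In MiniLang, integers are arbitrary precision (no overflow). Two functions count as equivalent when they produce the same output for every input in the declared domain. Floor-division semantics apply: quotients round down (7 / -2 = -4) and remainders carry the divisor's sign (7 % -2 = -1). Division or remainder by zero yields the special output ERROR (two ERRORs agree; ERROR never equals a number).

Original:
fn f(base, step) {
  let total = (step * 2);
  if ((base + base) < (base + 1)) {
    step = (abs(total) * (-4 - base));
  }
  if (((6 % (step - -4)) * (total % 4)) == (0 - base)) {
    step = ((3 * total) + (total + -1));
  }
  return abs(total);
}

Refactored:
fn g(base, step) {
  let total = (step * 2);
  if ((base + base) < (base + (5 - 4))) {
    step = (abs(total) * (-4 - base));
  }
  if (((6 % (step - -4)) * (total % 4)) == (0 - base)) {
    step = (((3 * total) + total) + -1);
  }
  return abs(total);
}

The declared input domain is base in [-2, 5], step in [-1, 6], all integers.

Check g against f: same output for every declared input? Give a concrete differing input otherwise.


The two versions differ — the changes include arithmetic usage differs, plus constant usage differs.
As a probe, take base=1, step=5: f runs total = 10; ((base + base) < (base + 1)) -> false; (((6 % (step - -4)) * (total % 4)) == (0 - base)) -> false; return 10; g runs total = 10; ((base + base) < (base + (5 - 4))) -> false; (((6 % (step - -4)) * (total % 4)) == (0 - base)) -> false; return 10; both end at 10.
An exhaustive pass over the 64 declared inputs shows identical outputs.
verdict: equivalent


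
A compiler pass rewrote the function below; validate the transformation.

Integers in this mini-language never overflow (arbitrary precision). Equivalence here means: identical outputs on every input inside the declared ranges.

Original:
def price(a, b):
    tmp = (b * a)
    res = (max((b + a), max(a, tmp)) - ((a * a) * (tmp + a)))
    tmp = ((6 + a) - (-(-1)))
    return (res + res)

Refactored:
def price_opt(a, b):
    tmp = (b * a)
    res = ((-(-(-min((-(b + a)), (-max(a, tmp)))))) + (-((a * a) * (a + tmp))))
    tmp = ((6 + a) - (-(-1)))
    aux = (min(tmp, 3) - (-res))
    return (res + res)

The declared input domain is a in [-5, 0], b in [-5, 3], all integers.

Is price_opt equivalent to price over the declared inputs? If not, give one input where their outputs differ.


Although local variable names differ, and constant usage differs, and statement counts differ, and arithmetic usage differs, and min/max/abs usage differs, 54/54 inputs agree.
verdict: equivalent


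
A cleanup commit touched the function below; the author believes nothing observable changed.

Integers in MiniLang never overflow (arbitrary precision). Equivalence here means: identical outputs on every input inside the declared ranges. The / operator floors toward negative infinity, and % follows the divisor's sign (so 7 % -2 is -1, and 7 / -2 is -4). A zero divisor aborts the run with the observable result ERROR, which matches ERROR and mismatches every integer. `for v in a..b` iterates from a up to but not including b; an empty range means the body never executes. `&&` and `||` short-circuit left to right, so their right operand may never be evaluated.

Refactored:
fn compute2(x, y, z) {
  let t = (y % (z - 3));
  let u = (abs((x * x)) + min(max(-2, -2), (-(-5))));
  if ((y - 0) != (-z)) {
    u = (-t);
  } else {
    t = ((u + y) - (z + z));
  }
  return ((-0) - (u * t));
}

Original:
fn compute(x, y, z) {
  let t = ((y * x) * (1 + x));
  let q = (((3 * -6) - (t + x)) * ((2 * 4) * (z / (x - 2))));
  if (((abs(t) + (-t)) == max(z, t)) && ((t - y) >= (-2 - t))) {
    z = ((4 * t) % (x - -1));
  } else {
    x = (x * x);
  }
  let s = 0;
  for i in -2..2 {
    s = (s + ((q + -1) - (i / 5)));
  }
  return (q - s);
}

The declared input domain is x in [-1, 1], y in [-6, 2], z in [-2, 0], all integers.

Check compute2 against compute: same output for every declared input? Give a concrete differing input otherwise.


At x=-1, y=-6, z=-2: compute gives ERROR, compute2 gives 1.
verdict: not equivalent; witness: x=-1, y=-6, z=-2


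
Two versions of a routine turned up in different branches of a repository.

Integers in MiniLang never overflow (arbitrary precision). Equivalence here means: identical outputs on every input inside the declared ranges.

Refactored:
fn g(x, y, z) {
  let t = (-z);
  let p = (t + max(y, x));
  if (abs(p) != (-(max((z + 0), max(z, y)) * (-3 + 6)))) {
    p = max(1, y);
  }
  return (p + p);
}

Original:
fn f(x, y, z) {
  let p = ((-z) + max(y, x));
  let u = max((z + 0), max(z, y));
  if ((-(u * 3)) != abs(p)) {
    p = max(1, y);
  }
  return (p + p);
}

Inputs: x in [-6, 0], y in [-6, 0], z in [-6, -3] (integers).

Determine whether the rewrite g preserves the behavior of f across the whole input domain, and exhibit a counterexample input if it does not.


Equivalent — the differences include arithmetic usage differs; and constant usage differs; and local variable names differ, yet no declared input distinguishes the two.
As a probe, take x=-1, y=-3, z=-6: f runs p = 5; u = -3; ((-(u * 3)) != abs(p)) -> true; p = 1; return 2; g runs t = 6; p = 5; (abs(p) != (-(max((z + 0), max(z, y)) * (-3 + 6)))) -> true; p = 1; return 2; both end at 2.
Every one of the 196 inputs gives matching results.
verdict: equivalent


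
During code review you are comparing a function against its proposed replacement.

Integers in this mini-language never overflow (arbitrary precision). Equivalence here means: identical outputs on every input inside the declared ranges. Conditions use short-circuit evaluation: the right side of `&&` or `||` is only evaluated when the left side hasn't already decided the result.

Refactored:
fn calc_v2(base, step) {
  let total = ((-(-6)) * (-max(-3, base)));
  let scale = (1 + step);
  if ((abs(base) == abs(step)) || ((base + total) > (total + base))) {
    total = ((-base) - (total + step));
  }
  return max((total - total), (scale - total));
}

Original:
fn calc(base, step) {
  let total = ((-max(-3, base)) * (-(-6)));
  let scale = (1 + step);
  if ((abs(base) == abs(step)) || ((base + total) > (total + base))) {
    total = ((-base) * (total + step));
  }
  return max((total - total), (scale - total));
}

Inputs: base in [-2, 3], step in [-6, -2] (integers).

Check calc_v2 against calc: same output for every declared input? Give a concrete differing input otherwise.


Evaluate both at base=-2, step=-2.
calc: total becomes 12; next scale becomes -1; next ((abs(base) == abs(step)) || ((base + total) > (total + base))) evaluates to true; next total becomes 20; next final value 0
calc_v2: total becomes 12; next scale becomes -1; next ((abs(base) == abs(step)) || ((base + total) > (total + base))) evaluates to true; next total becomes -8; next final value 7
0 against 7: the behavior changed.
verdict: not equivalent; witness: base=-2, step=-2


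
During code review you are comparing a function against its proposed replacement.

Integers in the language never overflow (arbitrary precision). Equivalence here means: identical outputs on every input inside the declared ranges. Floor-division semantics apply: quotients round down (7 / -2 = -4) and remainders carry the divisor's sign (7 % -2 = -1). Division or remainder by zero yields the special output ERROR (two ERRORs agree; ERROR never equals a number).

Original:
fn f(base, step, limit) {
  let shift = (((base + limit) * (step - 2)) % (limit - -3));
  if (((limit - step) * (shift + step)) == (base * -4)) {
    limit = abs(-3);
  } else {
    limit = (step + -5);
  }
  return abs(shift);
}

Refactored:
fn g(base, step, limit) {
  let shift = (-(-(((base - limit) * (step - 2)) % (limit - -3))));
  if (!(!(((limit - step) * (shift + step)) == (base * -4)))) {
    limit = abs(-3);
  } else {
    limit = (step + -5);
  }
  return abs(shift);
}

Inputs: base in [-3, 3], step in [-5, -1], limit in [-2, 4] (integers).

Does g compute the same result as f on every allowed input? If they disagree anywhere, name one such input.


These are not equivalent — on base=-3, step=-5, limit=1 the outputs split (2 vs 0).
f: shift = 2; (((limit - step) * (shift + step)) == (base * -4)) -> false; limit = -10; return 2
g: shift = 0; (!(!(((limit - step) * (shift + step)) == (base * -4)))) -> false; limit = -10; return 0
verdict: not equivalent; witness: base=-3, step=-5, limit=1
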